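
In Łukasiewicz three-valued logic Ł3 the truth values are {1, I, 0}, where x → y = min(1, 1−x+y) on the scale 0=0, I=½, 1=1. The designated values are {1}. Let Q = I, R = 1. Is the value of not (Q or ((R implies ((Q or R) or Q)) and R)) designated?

No

Q or R = I or 1 = 1
(Q or R) or Q = 1 or I = 1
R implies ((Q or R) or Q) = 1 implies 1 = 1
(R implies ((Q or R) or Q)) and R = 1 and 1 = 1
Q or ((R implies ((Q or R) or Q)) and R) = I or 1 = 1
not (Q or ((R implies ((Q or R) or Q)) and R)) = not 1 = 0
0 ∉ {1}.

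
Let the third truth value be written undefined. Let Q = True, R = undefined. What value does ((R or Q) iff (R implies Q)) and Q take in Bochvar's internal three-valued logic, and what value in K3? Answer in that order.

In Bochvar's internal three-valued logic: R or Q = undefined or True = undefined
R implies Q = undefined implies True = undefined  [any arg is the third value ⇒ result is the third value]
(R or Q) iff (R implies Q) = undefined iff undefined = undefined
((R or Q) iff (R implies Q)) and Q = undefined and True = undefined
In K3: R or Q = undefined or True = True
R implies Q = undefined implies True = True  [not undefined or True]
(R or Q) iff (R implies Q) = True iff True = True
((R or Q) iff (R implies Q)) and Q = True and True = True
They differ because Bochvar's internal three-valued logic and K3 treat undefined differently under the binary connectives.

undefined; True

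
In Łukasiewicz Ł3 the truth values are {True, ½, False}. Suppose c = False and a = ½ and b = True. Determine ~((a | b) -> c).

a | b = ½ | True = True
(a | b) -> c = True -> False = False
~((a | b) -> c) = ~False = True

True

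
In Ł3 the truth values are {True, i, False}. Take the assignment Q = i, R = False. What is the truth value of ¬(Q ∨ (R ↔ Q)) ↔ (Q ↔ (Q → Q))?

R ↔ Q = False ↔ i = i
Q ∨ (R ↔ Q) = i ∨ i = i
¬(Q ∨ (R ↔ Q)) = ¬i = i
Q → Q = i → i = True
Q ↔ (Q → Q) = i ↔ True = i
¬(Q ∨ (R ↔ Q)) ↔ (Q ↔ (Q → Q)) = i ↔ i = True

True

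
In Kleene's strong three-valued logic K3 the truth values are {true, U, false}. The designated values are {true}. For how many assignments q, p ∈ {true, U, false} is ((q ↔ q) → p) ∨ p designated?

3

Designated under: (q=true, p=true); (q=U, p=true); (q=false, p=true).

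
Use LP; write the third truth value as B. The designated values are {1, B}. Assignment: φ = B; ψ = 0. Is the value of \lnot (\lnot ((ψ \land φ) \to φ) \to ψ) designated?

ψ \land φ = 0 \land B = 0
(ψ \land φ) \to φ = 0 \to B = 1  [\lnot 0 \lor B]
\lnot ((ψ \land φ) \to φ) = \lnot 1 = 0
\lnot ((ψ \land φ) \to φ) \to ψ = 0 \to 0 = 1
\lnot (\lnot ((ψ \land φ) \to φ) \to ψ) = \lnot 1 = 0
0 ∉ {1, B}.

No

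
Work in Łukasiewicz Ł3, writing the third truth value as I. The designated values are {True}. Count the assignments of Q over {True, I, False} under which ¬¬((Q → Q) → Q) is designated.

Q=True: True ✓
Q=I: I ·
Q=False: False ·

1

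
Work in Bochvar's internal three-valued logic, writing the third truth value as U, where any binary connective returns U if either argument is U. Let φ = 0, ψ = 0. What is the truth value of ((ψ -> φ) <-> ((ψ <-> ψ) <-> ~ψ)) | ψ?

1

ψ -> φ = 0 -> 0 = 1
ψ <-> ψ = 0 <-> 0 = 1
~ψ = ~0 = 1
(ψ <-> ψ) <-> ~ψ = 1 <-> 1 = 1
(ψ -> φ) <-> ((ψ <-> ψ) <-> ~ψ) = 1 <-> 1 = 1
((ψ -> φ) <-> ((ψ <-> ψ) <-> ~ψ)) | ψ = 1 | 0 = 1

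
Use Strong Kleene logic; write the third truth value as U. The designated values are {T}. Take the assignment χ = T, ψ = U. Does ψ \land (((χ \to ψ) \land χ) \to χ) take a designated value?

No

χ \to ψ = T \to U = U  [\lnot T \lor U]
(χ \to ψ) \land χ = U \land T = U
((χ \to ψ) \land χ) \to χ = U \to T = T
ψ \land (((χ \to ψ) \land χ) \to χ) = U \land T = U
U ∉ {T}.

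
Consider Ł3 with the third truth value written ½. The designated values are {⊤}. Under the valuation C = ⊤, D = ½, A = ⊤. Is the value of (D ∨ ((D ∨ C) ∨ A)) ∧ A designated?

Yes

D ∨ C = ½ ∨ ⊤ = ⊤
(D ∨ C) ∨ A = ⊤ ∨ ⊤ = ⊤
D ∨ ((D ∨ C) ∨ A) = ½ ∨ ⊤ = ⊤
(D ∨ ((D ∨ C) ∨ A)) ∧ A = ⊤ ∧ ⊤ = ⊤
⊤ ∈ {⊤}.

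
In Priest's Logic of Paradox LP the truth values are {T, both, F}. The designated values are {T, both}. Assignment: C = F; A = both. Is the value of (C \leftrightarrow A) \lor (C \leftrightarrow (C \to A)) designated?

Yes

C \leftrightarrow A = F \leftrightarrow both = both
C \to A = F \to both = T
C \leftrightarrow (C \to A) = F \leftrightarrow T = F
(C \leftrightarrow A) \lor (C \leftrightarrow (C \to A)) = both \lor F = both
both ∈ {T, both}.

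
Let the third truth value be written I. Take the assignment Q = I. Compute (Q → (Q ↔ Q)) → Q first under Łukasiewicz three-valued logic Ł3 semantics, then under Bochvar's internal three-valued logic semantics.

I; I

In Łukasiewicz three-valued logic Ł3: Q ↔ Q = I ↔ I = True  [1 − |½−½|]
Q → (Q ↔ Q) = I → True = True
(Q → (Q ↔ Q)) → Q = True → I = I
In Bochvar's internal three-valued logic: Q ↔ Q = I ↔ I = I
Q → (Q ↔ Q) = I → I = I  [any arg is the third value ⇒ result is the third value]
(Q → (Q ↔ Q)) → Q = I → I = I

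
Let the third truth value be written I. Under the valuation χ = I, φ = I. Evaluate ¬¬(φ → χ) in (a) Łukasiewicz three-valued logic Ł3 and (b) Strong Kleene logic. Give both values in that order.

True; I

In Łukasiewicz three-valued logic Ł3: φ → χ = I → I = True  [min(1, 1−½+½)]
¬(φ → χ) = ¬True = False
¬¬(φ → χ) = ¬False = True
In Strong Kleene logic: φ → χ = I → I = I  [¬I ∨ I]
¬(φ → χ) = ¬I = I
¬¬(φ → χ) = ¬I = I
They differ because Łukasiewicz three-valued logic Ł3 and Strong Kleene logic treat I differently under implication.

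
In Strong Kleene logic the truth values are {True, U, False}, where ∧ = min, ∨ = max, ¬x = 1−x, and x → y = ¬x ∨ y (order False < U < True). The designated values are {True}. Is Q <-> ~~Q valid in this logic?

No

Countermodel: Q=U gives U, which is not designated.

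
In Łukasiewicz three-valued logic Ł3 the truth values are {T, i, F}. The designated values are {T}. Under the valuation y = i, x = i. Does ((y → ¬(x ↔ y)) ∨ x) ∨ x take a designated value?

No

x ↔ y = i ↔ i = T
¬(x ↔ y) = ¬T = F
y → ¬(x ↔ y) = i → F = i
(y → ¬(x ↔ y)) ∨ x = i ∨ i = i
((y → ¬(x ↔ y)) ∨ x) ∨ x = i ∨ i = i
i ∉ {T}.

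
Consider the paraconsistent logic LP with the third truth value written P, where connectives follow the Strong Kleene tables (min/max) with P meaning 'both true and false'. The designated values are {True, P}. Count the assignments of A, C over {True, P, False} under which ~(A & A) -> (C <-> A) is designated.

Of the 9 assignments, 8 give a value in {True, P}.

8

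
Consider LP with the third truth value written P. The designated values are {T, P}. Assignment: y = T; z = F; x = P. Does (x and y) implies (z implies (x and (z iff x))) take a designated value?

Yes

x and y = P and T = P
z iff x = F iff P = P
x and (z iff x) = P and P = P
z implies (x and (z iff x)) = F implies P = T  [not F or P]
(x and y) implies (z implies (x and (z iff x))) = P implies T = T
T ∈ {T, P}.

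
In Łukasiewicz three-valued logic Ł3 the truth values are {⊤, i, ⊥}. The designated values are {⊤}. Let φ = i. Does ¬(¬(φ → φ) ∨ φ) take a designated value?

φ → φ = i → i = ⊤
¬(φ → φ) = ¬⊤ = ⊥
¬(φ → φ) ∨ φ = ⊥ ∨ i = i
¬(¬(φ → φ) ∨ φ) = ¬i = i
i ∉ {⊤}.

No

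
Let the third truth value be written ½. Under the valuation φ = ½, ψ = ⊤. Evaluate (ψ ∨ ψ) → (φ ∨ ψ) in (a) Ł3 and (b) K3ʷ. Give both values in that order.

⊤; ½

In Ł3: ψ ∨ ψ = ⊤ ∨ ⊤ = ⊤
φ ∨ ψ = ½ ∨ ⊤ = ⊤
(ψ ∨ ψ) → (φ ∨ ψ) = ⊤ → ⊤ = ⊤
In K3ʷ: ψ ∨ ψ = ⊤ ∨ ⊤ = ⊤
φ ∨ ψ = ½ ∨ ⊤ = ½
(ψ ∨ ψ) → (φ ∨ ψ) = ⊤ → ½ = ½  [any arg is the third value ⇒ result is the third value]
They differ because Ł3 and K3ʷ treat ½ differently under the binary connectives.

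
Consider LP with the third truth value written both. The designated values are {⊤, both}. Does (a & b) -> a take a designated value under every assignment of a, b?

Every assignment of a, b over {⊤, both, ⊥} gives a value in {⊤, both}.
In particular, with a=both, b=both: (a & b) -> a = both.

Yes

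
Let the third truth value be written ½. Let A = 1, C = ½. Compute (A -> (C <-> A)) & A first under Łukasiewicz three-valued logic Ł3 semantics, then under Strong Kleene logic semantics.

In Łukasiewicz three-valued logic Ł3: C <-> A = ½ <-> 1 = ½  [1 − |½−1|]
A -> (C <-> A) = 1 -> ½ = ½
(A -> (C <-> A)) & A = ½ & 1 = ½
In Strong Kleene logic: C <-> A = ½ <-> 1 = ½
A -> (C <-> A) = 1 -> ½ = ½
(A -> (C <-> A)) & A = ½ & 1 = ½

½; ½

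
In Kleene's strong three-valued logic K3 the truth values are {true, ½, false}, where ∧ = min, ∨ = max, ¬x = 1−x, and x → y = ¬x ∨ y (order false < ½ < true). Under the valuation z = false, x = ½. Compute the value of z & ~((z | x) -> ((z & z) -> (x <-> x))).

z | x = false | ½ = ½
z & z = false & false = false
x <-> x = ½ <-> ½ = ½
(z & z) -> (x <-> x) = false -> ½ = true
(z | x) -> ((z & z) -> (x <-> x)) = ½ -> true = true
~((z | x) -> ((z & z) -> (x <-> x))) = ~true = false
z & ~((z | x) -> ((z & z) -> (x <-> x))) = false & false = false

false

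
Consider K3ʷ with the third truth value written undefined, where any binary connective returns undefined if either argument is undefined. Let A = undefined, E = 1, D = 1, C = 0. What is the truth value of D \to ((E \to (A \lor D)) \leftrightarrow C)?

A \lor D = undefined \lor 1 = undefined
E \to (A \lor D) = 1 \to undefined = undefined  [any arg is the third value ⇒ result is the third value]
(E \to (A \lor D)) \leftrightarrow C = undefined \leftrightarrow 0 = undefined
D \to ((E \to (A \lor D)) \leftrightarrow C) = 1 \to undefined = undefined

undefined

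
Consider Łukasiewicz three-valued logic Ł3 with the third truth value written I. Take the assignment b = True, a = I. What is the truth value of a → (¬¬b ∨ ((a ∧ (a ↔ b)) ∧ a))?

True

¬b = ¬True = False
¬¬b = ¬False = True
a ↔ b = I ↔ True = I  [1 − |½−1|]
a ∧ (a ↔ b) = I ∧ I = I
(a ∧ (a ↔ b)) ∧ a = I ∧ I = I
¬¬b ∨ ((a ∧ (a ↔ b)) ∧ a) = True ∨ I = True
a → (¬¬b ∨ ((a ∧ (a ↔ b)) ∧ a)) = I → True = True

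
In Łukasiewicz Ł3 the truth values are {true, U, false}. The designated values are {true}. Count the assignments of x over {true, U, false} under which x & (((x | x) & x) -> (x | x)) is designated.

1

x=true: true ✓
x=U: U ·
x=false: false ·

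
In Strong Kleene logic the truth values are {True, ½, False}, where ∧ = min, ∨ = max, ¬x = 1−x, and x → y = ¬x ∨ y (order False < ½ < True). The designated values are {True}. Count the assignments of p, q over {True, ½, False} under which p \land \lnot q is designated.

Designated under: (p=True, q=False).

1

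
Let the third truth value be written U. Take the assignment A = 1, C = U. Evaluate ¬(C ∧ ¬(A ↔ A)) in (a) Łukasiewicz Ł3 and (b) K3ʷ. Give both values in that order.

1; U

In Łukasiewicz Ł3: A ↔ A = 1 ↔ 1 = 1
¬(A ↔ A) = ¬1 = 0
C ∧ ¬(A ↔ A) = U ∧ 0 = 0
¬(C ∧ ¬(A ↔ A)) = ¬0 = 1
In K3ʷ: A ↔ A = 1 ↔ 1 = 1
¬(A ↔ A) = ¬1 = 0
C ∧ ¬(A ↔ A) = U ∧ 0 = U
¬(C ∧ ¬(A ↔ A)) = ¬U = U
They differ because Łukasiewicz Ł3 and K3ʷ treat U differently under the binary connectives.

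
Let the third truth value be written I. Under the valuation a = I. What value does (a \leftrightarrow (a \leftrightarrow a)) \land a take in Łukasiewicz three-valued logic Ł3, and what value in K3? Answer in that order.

I; I

In Łukasiewicz three-valued logic Ł3: a \leftrightarrow a = I \leftrightarrow I = True  [1 − |½−½|]
a \leftrightarrow (a \leftrightarrow a) = I \leftrightarrow True = I
(a \leftrightarrow (a \leftrightarrow a)) \land a = I \land I = I
In K3: a \leftrightarrow a = I \leftrightarrow I = I
a \leftrightarrow (a \leftrightarrow a) = I \leftrightarrow I = I
(a \leftrightarrow (a \leftrightarrow a)) \land a = I \land I = I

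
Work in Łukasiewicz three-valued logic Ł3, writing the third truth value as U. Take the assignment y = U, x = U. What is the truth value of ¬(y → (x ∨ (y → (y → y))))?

false

y → y = U → U = true  [min(1, 1−½+½)]
y → (y → y) = U → true = true
x ∨ (y → (y → y)) = U ∨ true = true
y → (x ∨ (y → (y → y))) = U → true = true
¬(y → (x ∨ (y → (y → y)))) = ¬true = false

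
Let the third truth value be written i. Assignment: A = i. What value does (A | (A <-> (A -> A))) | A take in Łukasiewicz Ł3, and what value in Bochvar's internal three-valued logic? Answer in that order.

i; i

In Łukasiewicz Ł3: A -> A = i -> i = ⊤  [min(1, 1−½+½)]
A <-> (A -> A) = i <-> ⊤ = i
A | (A <-> (A -> A)) = i | i = i
(A | (A <-> (A -> A))) | A = i | i = i
In Bochvar's internal three-valued logic: A -> A = i -> i = i  [any arg is the third value ⇒ result is the third value]
A <-> (A -> A) = i <-> i = i
A | (A <-> (A -> A)) = i | i = i
(A | (A <-> (A -> A))) | A = i | i = i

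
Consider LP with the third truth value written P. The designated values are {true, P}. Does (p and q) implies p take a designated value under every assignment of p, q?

Every assignment of p, q over {true, P, false} gives a value in {true, P}.
In particular, with p=P, q=P: (p and q) implies p = P.

Yes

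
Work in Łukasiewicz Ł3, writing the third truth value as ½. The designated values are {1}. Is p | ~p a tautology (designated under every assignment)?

No

Countermodel: p=½ gives ½, which is not designated.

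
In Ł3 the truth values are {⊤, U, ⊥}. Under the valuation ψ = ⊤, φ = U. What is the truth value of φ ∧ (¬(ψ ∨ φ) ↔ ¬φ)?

ψ ∨ φ = ⊤ ∨ U = ⊤
¬(ψ ∨ φ) = ¬⊤ = ⊥
¬φ = ¬U = U
¬(ψ ∨ φ) ↔ ¬φ = ⊥ ↔ U = U  [1 − |0−½|]
φ ∧ (¬(ψ ∨ φ) ↔ ¬φ) = U ∧ U = U

U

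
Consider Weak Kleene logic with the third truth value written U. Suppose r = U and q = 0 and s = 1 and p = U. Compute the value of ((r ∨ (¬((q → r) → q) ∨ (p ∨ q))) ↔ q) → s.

U

q → r = 0 → U = U  [any arg is the third value ⇒ result is the third value]
(q → r) → q = U → 0 = U
¬((q → r) → q) = ¬U = U
p ∨ q = U ∨ 0 = U
¬((q → r) → q) ∨ (p ∨ q) = U ∨ U = U
r ∨ (¬((q → r) → q) ∨ (p ∨ q)) = U ∨ U = U
(r ∨ (¬((q → r) → q) ∨ (p ∨ q))) ↔ q = U ↔ 0 = U
((r ∨ (¬((q → r) → q) ∨ (p ∨ q))) ↔ q) → s = U → 1 = U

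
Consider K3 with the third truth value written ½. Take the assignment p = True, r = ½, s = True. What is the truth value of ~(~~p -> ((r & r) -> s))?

False

~p = ~True = False
~~p = ~False = True
r & r = ½ & ½ = ½
(r & r) -> s = ½ -> True = True  [~½ | True]
~~p -> ((r & r) -> s) = True -> True = True
~(~~p -> ((r & r) -> s)) = ~True = False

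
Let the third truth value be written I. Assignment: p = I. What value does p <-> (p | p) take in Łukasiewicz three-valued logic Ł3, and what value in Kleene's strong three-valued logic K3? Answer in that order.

1; I

In Łukasiewicz three-valued logic Ł3: p | p = I | I = I
p <-> (p | p) = I <-> I = 1  [1 − |½−½|]
In Kleene's strong three-valued logic K3: p | p = I | I = I
p <-> (p | p) = I <-> I = I
They differ because Łukasiewicz three-valued logic Ł3 and Kleene's strong three-valued logic K3 treat I differently under implication.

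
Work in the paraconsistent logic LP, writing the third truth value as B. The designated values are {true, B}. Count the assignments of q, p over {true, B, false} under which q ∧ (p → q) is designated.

Of the 9 assignments, 6 give a value in {true, B}.

6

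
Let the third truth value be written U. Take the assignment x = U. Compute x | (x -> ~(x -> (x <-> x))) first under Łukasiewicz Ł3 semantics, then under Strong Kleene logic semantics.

U; U

In Łukasiewicz Ł3: x <-> x = U <-> U = true  [1 − |½−½|]
x -> (x <-> x) = U -> true = true
~(x -> (x <-> x)) = ~true = false
x -> ~(x -> (x <-> x)) = U -> false = U
x | (x -> ~(x -> (x <-> x))) = U | U = U
In Strong Kleene logic: x <-> x = U <-> U = U
x -> (x <-> x) = U -> U = U  [~U | U]
~(x -> (x <-> x)) = ~U = U
x -> ~(x -> (x <-> x)) = U -> U = U
x | (x -> ~(x -> (x <-> x))) = U | U = U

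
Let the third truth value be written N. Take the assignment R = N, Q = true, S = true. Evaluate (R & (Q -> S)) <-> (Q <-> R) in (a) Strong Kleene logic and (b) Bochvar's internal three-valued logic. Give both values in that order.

N; N

In Strong Kleene logic: Q -> S = true -> true = true
R & (Q -> S) = N & true = N
Q <-> R = true <-> N = N
(R & (Q -> S)) <-> (Q <-> R) = N <-> N = N
In Bochvar's internal three-valued logic: Q -> S = true -> true = true
R & (Q -> S) = N & true = N
Q <-> R = true <-> N = N
(R & (Q -> S)) <-> (Q <-> R) = N <-> N = N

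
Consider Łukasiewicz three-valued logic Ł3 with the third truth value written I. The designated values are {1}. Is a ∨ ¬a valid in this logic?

Countermodel: a=I gives I, which is not designated.

No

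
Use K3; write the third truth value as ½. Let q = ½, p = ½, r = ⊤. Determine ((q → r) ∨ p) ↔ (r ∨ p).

⊤

q → r = ½ → ⊤ = ⊤  [¬½ ∨ ⊤]
(q → r) ∨ p = ⊤ ∨ ½ = ⊤
r ∨ p = ⊤ ∨ ½ = ⊤
((q → r) ∨ p) ↔ (r ∨ p) = ⊤ ↔ ⊤ = ⊤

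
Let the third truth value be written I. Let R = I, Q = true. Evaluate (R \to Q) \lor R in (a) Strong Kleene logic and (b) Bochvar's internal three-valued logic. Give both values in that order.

true; I

In Strong Kleene logic: R \to Q = I \to true = true  [\lnot I \lor true]
(R \to Q) \lor R = true \lor I = true
In Bochvar's internal three-valued logic: R \to Q = I \to true = I  [any arg is the third value ⇒ result is the third value]
(R \to Q) \lor R = I \lor I = I
They differ because Strong Kleene logic and Bochvar's internal three-valued logic treat I differently under the binary connectives.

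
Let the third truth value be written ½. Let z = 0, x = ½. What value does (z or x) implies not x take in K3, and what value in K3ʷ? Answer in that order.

½; ½

In K3: z or x = 0 or ½ = ½
not x = not ½ = ½
(z or x) implies not x = ½ implies ½ = ½  [not ½ or ½]
In K3ʷ: z or x = 0 or ½ = ½
not x = not ½ = ½
(z or x) implies not x = ½ implies ½ = ½  [any arg is the third value ⇒ result is the third value]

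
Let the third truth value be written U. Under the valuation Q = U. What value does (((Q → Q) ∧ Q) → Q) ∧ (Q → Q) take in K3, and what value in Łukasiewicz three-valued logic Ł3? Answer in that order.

U; True

In K3: Q → Q = U → U = U  [¬U ∨ U]
(Q → Q) ∧ Q = U ∧ U = U
((Q → Q) ∧ Q) → Q = U → U = U
Q → Q = U → U = U
(((Q → Q) ∧ Q) → Q) ∧ (Q → Q) = U ∧ U = U
In Łukasiewicz three-valued logic Ł3: Q → Q = U → U = True  [min(1, 1−½+½)]
(Q → Q) ∧ Q = True ∧ U = U
((Q → Q) ∧ Q) → Q = U → U = True
Q → Q = U → U = True
(((Q → Q) ∧ Q) → Q) ∧ (Q → Q) = True ∧ True = True
They differ because K3 and Łukasiewicz three-valued logic Ł3 treat U differently under implication.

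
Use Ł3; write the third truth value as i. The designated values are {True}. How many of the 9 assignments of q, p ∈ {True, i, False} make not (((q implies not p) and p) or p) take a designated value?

3

Designated under: (q=True, p=False); (q=i, p=False); (q=False, p=False).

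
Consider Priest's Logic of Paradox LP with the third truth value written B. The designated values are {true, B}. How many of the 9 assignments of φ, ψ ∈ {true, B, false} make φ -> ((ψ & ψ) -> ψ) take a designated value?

9

Of the 9 assignments, 9 give a value in {true, B}.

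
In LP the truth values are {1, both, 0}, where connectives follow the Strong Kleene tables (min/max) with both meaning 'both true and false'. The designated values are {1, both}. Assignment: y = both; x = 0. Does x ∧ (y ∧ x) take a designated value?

No

y ∧ x = both ∧ 0 = 0
x ∧ (y ∧ x) = 0 ∧ 0 = 0
0 ∉ {1, both}.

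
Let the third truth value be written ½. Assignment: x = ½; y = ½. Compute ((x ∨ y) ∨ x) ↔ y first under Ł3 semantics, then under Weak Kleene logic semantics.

In Ł3: x ∨ y = ½ ∨ ½ = ½
(x ∨ y) ∨ x = ½ ∨ ½ = ½
((x ∨ y) ∨ x) ↔ y = ½ ↔ ½ = T
In Weak Kleene logic: x ∨ y = ½ ∨ ½ = ½
(x ∨ y) ∨ x = ½ ∨ ½ = ½
((x ∨ y) ∨ x) ↔ y = ½ ↔ ½ = ½
They differ because Ł3 and Weak Kleene logic treat ½ differently under the binary connectives.

T; ½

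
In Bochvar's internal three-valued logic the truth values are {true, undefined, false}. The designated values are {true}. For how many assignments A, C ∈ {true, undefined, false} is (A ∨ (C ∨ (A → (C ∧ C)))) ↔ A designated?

2

Designated under: (A=true, C=true); (A=true, C=false).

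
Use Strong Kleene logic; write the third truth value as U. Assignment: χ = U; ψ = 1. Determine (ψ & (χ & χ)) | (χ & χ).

χ & χ = U & U = U
ψ & (χ & χ) = 1 & U = U
χ & χ = U & U = U
(ψ & (χ & χ)) | (χ & χ) = U | U = U

U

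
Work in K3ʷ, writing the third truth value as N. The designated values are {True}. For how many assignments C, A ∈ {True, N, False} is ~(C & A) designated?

Designated under: (C=True, A=False); (C=False, A=True); (C=False, A=False).

3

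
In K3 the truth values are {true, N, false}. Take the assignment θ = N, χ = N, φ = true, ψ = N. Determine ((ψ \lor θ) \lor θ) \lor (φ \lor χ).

true

ψ \lor θ = N \lor N = N
(ψ \lor θ) \lor θ = N \lor N = N
φ \lor χ = true \lor N = true
((ψ \lor θ) \lor θ) \lor (φ \lor χ) = N \lor true = true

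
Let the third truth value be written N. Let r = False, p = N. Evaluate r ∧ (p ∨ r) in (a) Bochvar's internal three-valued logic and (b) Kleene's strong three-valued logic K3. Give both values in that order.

N; False

In Bochvar's internal three-valued logic: p ∨ r = N ∨ False = N
r ∧ (p ∨ r) = False ∧ N = N
In Kleene's strong three-valued logic K3: p ∨ r = N ∨ False = N
r ∧ (p ∨ r) = False ∧ N = False
They differ because Bochvar's internal three-valued logic and Kleene's strong three-valued logic K3 treat N differently under the binary connectives.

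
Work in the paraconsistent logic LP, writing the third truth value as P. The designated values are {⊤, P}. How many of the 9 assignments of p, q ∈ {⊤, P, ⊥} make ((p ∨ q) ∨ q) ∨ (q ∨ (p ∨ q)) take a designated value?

8

Of the 9 assignments, 8 give a value in {⊤, P}.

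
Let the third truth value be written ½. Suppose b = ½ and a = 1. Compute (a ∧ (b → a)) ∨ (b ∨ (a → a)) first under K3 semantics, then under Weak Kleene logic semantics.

In K3: b → a = ½ → 1 = 1  [¬½ ∨ 1]
a ∧ (b → a) = 1 ∧ 1 = 1
a → a = 1 → 1 = 1
b ∨ (a → a) = ½ ∨ 1 = 1
(a ∧ (b → a)) ∨ (b ∨ (a → a)) = 1 ∨ 1 = 1
In Weak Kleene logic: b → a = ½ → 1 = ½
a ∧ (b → a) = 1 ∧ ½ = ½
a → a = 1 → 1 = 1
b ∨ (a → a) = ½ ∨ 1 = ½
(a ∧ (b → a)) ∨ (b ∨ (a → a)) = ½ ∨ ½ = ½
They differ because K3 and Weak Kleene logic treat ½ differently under the binary connectives.

1; ½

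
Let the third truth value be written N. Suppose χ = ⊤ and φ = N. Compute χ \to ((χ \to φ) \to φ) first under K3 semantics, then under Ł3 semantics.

N; ⊤

In K3: χ \to φ = ⊤ \to N = N  [\lnot ⊤ \lor N]
(χ \to φ) \to φ = N \to N = N
χ \to ((χ \to φ) \to φ) = ⊤ \to N = N
In Ł3: χ \to φ = ⊤ \to N = N
(χ \to φ) \to φ = N \to N = ⊤
χ \to ((χ \to φ) \to φ) = ⊤ \to ⊤ = ⊤
They differ because K3 and Ł3 treat N differently under implication.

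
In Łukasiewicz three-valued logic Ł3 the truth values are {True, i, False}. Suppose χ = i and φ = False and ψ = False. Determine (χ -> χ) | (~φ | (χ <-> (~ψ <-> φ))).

True

χ -> χ = i -> i = True  [min(1, 1−½+½)]
~φ = ~False = True
~ψ = ~False = True
~ψ <-> φ = True <-> False = False
χ <-> (~ψ <-> φ) = i <-> False = i
~φ | (χ <-> (~ψ <-> φ)) = True | i = True
(χ -> χ) | (~φ | (χ <-> (~ψ <-> φ))) = True | True = True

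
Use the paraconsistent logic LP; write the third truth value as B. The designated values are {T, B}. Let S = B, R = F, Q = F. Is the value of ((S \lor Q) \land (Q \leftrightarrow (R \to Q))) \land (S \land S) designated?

No

S \lor Q = B \lor F = B
R \to Q = F \to F = T
Q \leftrightarrow (R \to Q) = F \leftrightarrow T = F
(S \lor Q) \land (Q \leftrightarrow (R \to Q)) = B \land F = F
S \land S = B \land B = B
((S \lor Q) \land (Q \leftrightarrow (R \to Q))) \land (S \land S) = F \land B = F
F ∉ {T, B}.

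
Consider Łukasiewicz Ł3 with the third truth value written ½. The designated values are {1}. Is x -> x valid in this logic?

Yes

Every assignment of x over {1, ½, 0} gives a value in {1}.
In particular, with x=½: x -> x = 1.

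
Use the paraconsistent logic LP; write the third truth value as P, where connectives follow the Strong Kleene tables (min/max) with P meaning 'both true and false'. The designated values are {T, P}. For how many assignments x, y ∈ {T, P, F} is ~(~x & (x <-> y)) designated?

8

Of the 9 assignments, 8 give a value in {T, P}.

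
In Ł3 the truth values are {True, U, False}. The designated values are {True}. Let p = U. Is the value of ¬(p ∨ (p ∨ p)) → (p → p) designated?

p ∨ p = U ∨ U = U
p ∨ (p ∨ p) = U ∨ U = U
¬(p ∨ (p ∨ p)) = ¬U = U
p → p = U → U = True  [min(1, 1−½+½)]
¬(p ∨ (p ∨ p)) → (p → p) = U → True = True
True ∈ {True}.

Yes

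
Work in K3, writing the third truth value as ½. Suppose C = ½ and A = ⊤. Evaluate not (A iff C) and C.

A iff C = ⊤ iff ½ = ½
not (A iff C) = not ½ = ½
not (A iff C) and C = ½ and ½ = ½

½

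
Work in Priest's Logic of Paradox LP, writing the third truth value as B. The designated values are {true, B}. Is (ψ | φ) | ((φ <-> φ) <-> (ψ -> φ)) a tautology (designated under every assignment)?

Yes

Every assignment of ψ, φ over {true, B, false} gives a value in {true, B}.
In particular, with ψ=B, φ=B: (ψ | φ) | ((φ <-> φ) <-> (ψ -> φ)) = B.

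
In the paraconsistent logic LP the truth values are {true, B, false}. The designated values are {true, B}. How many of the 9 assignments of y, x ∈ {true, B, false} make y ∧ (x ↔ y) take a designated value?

Of the 9 assignments, 5 give a value in {true, B}.

5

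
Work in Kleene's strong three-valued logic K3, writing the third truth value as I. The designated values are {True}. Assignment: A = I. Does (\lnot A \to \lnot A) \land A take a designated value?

No

\lnot A = \lnot I = I
\lnot A = \lnot I = I
\lnot A \to \lnot A = I \to I = I  [\lnot I \lor I]
(\lnot A \to \lnot A) \land A = I \land I = I
I ∉ {True}.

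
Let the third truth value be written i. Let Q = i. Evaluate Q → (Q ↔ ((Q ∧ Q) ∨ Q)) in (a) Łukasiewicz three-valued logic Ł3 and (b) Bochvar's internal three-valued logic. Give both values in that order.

true; i

In Łukasiewicz three-valued logic Ł3: Q ∧ Q = i ∧ i = i
(Q ∧ Q) ∨ Q = i ∨ i = i
Q ↔ ((Q ∧ Q) ∨ Q) = i ↔ i = true
Q → (Q ↔ ((Q ∧ Q) ∨ Q)) = i → true = true
In Bochvar's internal three-valued logic: Q ∧ Q = i ∧ i = i
(Q ∧ Q) ∨ Q = i ∨ i = i
Q ↔ ((Q ∧ Q) ∨ Q) = i ↔ i = i
Q → (Q ↔ ((Q ∧ Q) ∨ Q)) = i → i = i  [any arg is the third value ⇒ result is the third value]
They differ because Łukasiewicz three-valued logic Ł3 and Bochvar's internal three-valued logic treat i differently under the binary connectives.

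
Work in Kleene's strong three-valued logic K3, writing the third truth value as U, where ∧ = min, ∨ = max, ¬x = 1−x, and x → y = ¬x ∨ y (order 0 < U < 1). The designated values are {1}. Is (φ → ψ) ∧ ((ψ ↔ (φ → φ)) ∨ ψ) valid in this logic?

Countermodel: φ=1, ψ=U gives U, which is not designated.

No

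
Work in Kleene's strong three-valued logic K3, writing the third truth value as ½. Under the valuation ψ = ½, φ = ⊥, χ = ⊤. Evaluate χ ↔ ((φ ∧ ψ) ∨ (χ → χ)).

⊤

φ ∧ ψ = ⊥ ∧ ½ = ⊥
χ → χ = ⊤ → ⊤ = ⊤
(φ ∧ ψ) ∨ (χ → χ) = ⊥ ∨ ⊤ = ⊤
χ ↔ ((φ ∧ ψ) ∨ (χ → χ)) = ⊤ ↔ ⊤ = ⊤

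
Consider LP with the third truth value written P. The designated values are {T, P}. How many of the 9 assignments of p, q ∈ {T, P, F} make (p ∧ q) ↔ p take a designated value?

Of the 9 assignments, 8 give a value in {T, P}.

8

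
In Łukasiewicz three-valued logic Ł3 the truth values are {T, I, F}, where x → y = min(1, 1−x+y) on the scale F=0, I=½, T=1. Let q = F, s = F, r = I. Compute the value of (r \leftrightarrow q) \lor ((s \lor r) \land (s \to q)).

I

r \leftrightarrow q = I \leftrightarrow F = I
s \lor r = F \lor I = I
s \to q = F \to F = T
(s \lor r) \land (s \to q) = I \land T = I
(r \leftrightarrow q) \lor ((s \lor r) \land (s \to q)) = I \lor I = I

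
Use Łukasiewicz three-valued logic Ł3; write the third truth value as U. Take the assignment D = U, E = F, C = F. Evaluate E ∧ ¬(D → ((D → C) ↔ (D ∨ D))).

D → C = U → F = U  [min(1, 1−½+0)]
D ∨ D = U ∨ U = U
(D → C) ↔ (D ∨ D) = U ↔ U = T
D → ((D → C) ↔ (D ∨ D)) = U → T = T
¬(D → ((D → C) ↔ (D ∨ D))) = ¬T = F
E ∧ ¬(D → ((D → C) ↔ (D ∨ D))) = F ∧ F = F

F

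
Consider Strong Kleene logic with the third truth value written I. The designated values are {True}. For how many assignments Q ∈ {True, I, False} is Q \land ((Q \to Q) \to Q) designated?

Q=True: True ✓
Q=I: I ·
Q=False: False ·

1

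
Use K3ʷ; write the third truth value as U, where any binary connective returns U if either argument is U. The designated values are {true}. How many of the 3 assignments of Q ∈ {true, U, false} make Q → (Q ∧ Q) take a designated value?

Q=true: true ✓
Q=U: U ·
Q=false: true ✓

2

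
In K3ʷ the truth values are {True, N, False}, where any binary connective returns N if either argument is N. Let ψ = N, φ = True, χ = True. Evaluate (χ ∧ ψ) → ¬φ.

N

χ ∧ ψ = True ∧ N = N
¬φ = ¬True = False
(χ ∧ ψ) → ¬φ = N → False = N  [any arg is the third value ⇒ result is the third value]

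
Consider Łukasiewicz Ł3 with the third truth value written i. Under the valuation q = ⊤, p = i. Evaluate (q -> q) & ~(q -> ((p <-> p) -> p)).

i

q -> q = ⊤ -> ⊤ = ⊤
p <-> p = i <-> i = ⊤  [1 − |½−½|]
(p <-> p) -> p = ⊤ -> i = i
q -> ((p <-> p) -> p) = ⊤ -> i = i
~(q -> ((p <-> p) -> p)) = ~i = i
(q -> q) & ~(q -> ((p <-> p) -> p)) = ⊤ & i = i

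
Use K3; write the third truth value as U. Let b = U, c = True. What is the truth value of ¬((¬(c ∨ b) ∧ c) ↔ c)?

True

c ∨ b = True ∨ U = True
¬(c ∨ b) = ¬True = False
¬(c ∨ b) ∧ c = False ∧ True = False
(¬(c ∨ b) ∧ c) ↔ c = False ↔ True = False
¬((¬(c ∨ b) ∧ c) ↔ c) = ¬False = True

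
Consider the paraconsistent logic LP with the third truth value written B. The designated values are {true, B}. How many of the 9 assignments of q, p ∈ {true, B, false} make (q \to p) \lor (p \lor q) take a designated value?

Of the 9 assignments, 9 give a value in {true, B}.

9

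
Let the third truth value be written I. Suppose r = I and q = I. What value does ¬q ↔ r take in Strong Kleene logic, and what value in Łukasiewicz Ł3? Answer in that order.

I; ⊤

In Strong Kleene logic: ¬q = ¬I = I
¬q ↔ r = I ↔ I = I
In Łukasiewicz Ł3: ¬q = ¬I = I
¬q ↔ r = I ↔ I = ⊤  [1 − |½−½|]
They differ because Strong Kleene logic and Łukasiewicz Ł3 treat I differently under implication.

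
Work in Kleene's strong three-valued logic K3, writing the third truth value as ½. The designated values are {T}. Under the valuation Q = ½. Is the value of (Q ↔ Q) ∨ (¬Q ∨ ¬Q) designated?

Q ↔ Q = ½ ↔ ½ = ½
¬Q = ¬½ = ½
¬Q = ¬½ = ½
¬Q ∨ ¬Q = ½ ∨ ½ = ½
(Q ↔ Q) ∨ (¬Q ∨ ¬Q) = ½ ∨ ½ = ½
½ ∉ {T}.

No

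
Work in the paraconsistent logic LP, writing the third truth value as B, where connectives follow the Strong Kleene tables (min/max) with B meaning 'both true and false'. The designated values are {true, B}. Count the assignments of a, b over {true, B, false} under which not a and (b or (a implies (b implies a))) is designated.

Of the 9 assignments, 6 give a value in {true, B}.

6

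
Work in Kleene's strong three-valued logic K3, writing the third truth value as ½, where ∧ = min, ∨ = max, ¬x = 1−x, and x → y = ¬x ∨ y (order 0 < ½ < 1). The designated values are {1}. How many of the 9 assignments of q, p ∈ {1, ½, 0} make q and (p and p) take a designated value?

Designated under: (q=1, p=1).

1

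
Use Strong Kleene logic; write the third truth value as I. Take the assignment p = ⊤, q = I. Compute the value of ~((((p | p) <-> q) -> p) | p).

p | p = ⊤ | ⊤ = ⊤
(p | p) <-> q = ⊤ <-> I = I
((p | p) <-> q) -> p = I -> ⊤ = ⊤
(((p | p) <-> q) -> p) | p = ⊤ | ⊤ = ⊤
~((((p | p) <-> q) -> p) | p) = ~⊤ = ⊥

⊥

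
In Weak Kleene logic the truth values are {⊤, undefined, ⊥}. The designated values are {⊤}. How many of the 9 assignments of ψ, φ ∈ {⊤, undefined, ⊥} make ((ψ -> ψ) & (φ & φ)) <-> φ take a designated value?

4

Designated under: (ψ=⊤, φ=⊤); (ψ=⊤, φ=⊥); (ψ=⊥, φ=⊤); (ψ=⊥, φ=⊥).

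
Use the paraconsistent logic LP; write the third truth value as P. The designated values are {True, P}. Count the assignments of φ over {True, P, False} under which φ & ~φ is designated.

φ=True: False ·
φ=P: P ✓
φ=False: False ·

1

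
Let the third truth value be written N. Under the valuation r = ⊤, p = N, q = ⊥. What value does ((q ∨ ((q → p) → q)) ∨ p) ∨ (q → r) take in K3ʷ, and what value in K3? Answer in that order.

In K3ʷ: q → p = ⊥ → N = N  [any arg is the third value ⇒ result is the third value]
(q → p) → q = N → ⊥ = N
q ∨ ((q → p) → q) = ⊥ ∨ N = N
(q ∨ ((q → p) → q)) ∨ p = N ∨ N = N
q → r = ⊥ → ⊤ = ⊤
((q ∨ ((q → p) → q)) ∨ p) ∨ (q → r) = N ∨ ⊤ = N
In K3: q → p = ⊥ → N = ⊤  [¬⊥ ∨ N]
(q → p) → q = ⊤ → ⊥ = ⊥
q ∨ ((q → p) → q) = ⊥ ∨ ⊥ = ⊥
(q ∨ ((q → p) → q)) ∨ p = ⊥ ∨ N = N
q → r = ⊥ → ⊤ = ⊤
((q ∨ ((q → p) → q)) ∨ p) ∨ (q → r) = N ∨ ⊤ = ⊤
They differ because K3ʷ and K3 treat N differently under the binary connectives.

N; ⊤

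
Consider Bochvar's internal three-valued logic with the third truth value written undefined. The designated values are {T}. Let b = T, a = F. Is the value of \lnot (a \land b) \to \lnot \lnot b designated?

Yes

a \land b = F \land T = F
\lnot (a \land b) = \lnot F = T
\lnot b = \lnot T = F
\lnot \lnot b = \lnot F = T
\lnot (a \land b) \to \lnot \lnot b = T \to T = T
T ∈ {T}.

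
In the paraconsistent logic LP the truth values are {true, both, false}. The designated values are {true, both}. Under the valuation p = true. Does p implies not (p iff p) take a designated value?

p iff p = true iff true = true
not (p iff p) = not true = false
p implies not (p iff p) = true implies false = false
false ∉ {true, both}.

No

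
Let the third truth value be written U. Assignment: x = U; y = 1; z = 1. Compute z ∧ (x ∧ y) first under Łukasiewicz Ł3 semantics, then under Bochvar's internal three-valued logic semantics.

U; U

In Łukasiewicz Ł3: x ∧ y = U ∧ 1 = U
z ∧ (x ∧ y) = 1 ∧ U = U
In Bochvar's internal three-valued logic: x ∧ y = U ∧ 1 = U
z ∧ (x ∧ y) = 1 ∧ U = U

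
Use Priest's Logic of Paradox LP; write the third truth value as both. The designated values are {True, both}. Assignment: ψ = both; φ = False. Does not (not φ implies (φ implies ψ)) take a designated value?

No

not φ = not False = True
φ implies ψ = False implies both = True  [not False or both]
not φ implies (φ implies ψ) = True implies True = True
not (not φ implies (φ implies ψ)) = not True = False
False ∉ {True, both}.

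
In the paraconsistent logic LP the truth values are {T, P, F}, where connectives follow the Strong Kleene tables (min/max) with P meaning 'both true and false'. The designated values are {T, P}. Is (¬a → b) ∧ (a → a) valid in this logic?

No

Countermodel: a=F, b=F gives F, which is not designated.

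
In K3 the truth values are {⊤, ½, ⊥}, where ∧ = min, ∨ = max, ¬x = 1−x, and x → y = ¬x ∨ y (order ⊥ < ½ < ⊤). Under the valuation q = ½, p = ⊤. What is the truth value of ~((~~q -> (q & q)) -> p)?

~q = ~½ = ½
~~q = ~½ = ½
q & q = ½ & ½ = ½
~~q -> (q & q) = ½ -> ½ = ½  [~½ | ½]
(~~q -> (q & q)) -> p = ½ -> ⊤ = ⊤
~((~~q -> (q & q)) -> p) = ~⊤ = ⊥

⊥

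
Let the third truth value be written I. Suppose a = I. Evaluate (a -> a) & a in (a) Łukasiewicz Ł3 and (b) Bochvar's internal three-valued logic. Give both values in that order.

In Łukasiewicz Ł3: a -> a = I -> I = true  [min(1, 1−½+½)]
(a -> a) & a = true & I = I
In Bochvar's internal three-valued logic: a -> a = I -> I = I
(a -> a) & a = I & I = I

I; I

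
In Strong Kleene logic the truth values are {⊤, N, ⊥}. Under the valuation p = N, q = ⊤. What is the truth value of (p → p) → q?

p → p = N → N = N  [¬N ∨ N]
(p → p) → q = N → ⊤ = ⊤

⊤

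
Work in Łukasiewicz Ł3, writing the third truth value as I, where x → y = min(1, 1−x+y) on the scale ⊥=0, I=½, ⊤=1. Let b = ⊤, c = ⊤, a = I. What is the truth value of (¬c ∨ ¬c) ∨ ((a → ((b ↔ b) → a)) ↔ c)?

¬c = ¬⊤ = ⊥
¬c = ¬⊤ = ⊥
¬c ∨ ¬c = ⊥ ∨ ⊥ = ⊥
b ↔ b = ⊤ ↔ ⊤ = ⊤
(b ↔ b) → a = ⊤ → I = I  [min(1, 1−1+½)]
a → ((b ↔ b) → a) = I → I = ⊤
(a → ((b ↔ b) → a)) ↔ c = ⊤ ↔ ⊤ = ⊤
(¬c ∨ ¬c) ∨ ((a → ((b ↔ b) → a)) ↔ c) = ⊥ ∨ ⊤ = ⊤

⊤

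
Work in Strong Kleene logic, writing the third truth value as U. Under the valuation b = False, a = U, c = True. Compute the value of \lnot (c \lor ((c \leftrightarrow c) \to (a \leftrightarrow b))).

False

c \leftrightarrow c = True \leftrightarrow True = True
a \leftrightarrow b = U \leftrightarrow False = U
(c \leftrightarrow c) \to (a \leftrightarrow b) = True \to U = U
c \lor ((c \leftrightarrow c) \to (a \leftrightarrow b)) = True \lor U = True
\lnot (c \lor ((c \leftrightarrow c) \to (a \leftrightarrow b))) = \lnot True = False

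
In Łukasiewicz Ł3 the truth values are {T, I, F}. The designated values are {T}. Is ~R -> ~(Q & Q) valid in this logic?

No

Countermodel: R=I, Q=T gives I, which is not designated.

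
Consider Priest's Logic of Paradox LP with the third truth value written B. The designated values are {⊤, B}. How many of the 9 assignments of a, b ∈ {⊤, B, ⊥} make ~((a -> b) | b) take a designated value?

Designated under: (a=⊤, b=B); (a=⊤, b=⊥); (a=B, b=B); (a=B, b=⊥).

4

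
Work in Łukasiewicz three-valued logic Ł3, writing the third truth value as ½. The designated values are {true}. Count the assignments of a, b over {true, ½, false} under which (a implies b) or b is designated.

6

Of the 9 assignments, 6 give a value in {true}.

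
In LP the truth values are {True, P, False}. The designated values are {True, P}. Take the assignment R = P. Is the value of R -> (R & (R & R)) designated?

R & R = P & P = P
R & (R & R) = P & P = P
R -> (R & (R & R)) = P -> P = P  [~P | P]
P ∈ {True, P}.

Yes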